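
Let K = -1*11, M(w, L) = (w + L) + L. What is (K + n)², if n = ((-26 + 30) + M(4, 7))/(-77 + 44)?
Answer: 1225/9 ≈ 136.11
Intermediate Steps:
M(w, L) = w + 2*L (M(w, L) = (L + w) + L = w + 2*L)
K = -11
n = -⅔ (n = ((-26 + 30) + (4 + 2*7))/(-77 + 44) = (4 + (4 + 14))/(-33) = (4 + 18)*(-1/33) = 22*(-1/33) = -⅔ ≈ -0.66667)
(K + n)² = (-11 - ⅔)² = (-35/3)² = 1225/9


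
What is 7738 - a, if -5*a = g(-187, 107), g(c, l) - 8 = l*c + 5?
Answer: 18694/5 ≈ 3738.8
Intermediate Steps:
g(c, l) = 13 + c*l (g(c, l) = 8 + (l*c + 5) = 8 + (c*l + 5) = 8 + (5 + c*l) = 13 + c*l)
a = 19996/5 (a = -(13 - 187*107)/5 = -(13 - 20009)/5 = -1/5*(-19996) = 19996/5 ≈ 3999.2)
7738 - a = 7738 - 1*19996/5 = 7738 - 19996/5 = 18694/5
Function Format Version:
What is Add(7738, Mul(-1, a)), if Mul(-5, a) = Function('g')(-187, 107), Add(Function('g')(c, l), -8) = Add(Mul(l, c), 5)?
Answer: Rational(18694, 5) ≈ 3738.8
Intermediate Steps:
Function('g')(c, l) = Add(13, Mul(c, l)) (Function('g')(c, l) = Add(8, Add(Mul(l, c), 5)) = Add(8, Add(Mul(c, l), 5)) = Add(8, Add(5, Mul(c, l))) = Add(13, Mul(c, l)))
a = Rational(19996, 5) (a = Mul(Rational(-1, 5), Add(13, Mul(-187, 107))) = Mul(Rational(-1, 5), Add(13, -20009)) = Mul(Rational(-1, 5), -19996) = Rational(19996, 5) ≈ 3999.2)
Add(7738, Mul(-1, a)) = Add(7738, Mul(-1, Rational(19996, 5))) = Add(7738, Rational(-19996, 5)) = Rational(18694, 5)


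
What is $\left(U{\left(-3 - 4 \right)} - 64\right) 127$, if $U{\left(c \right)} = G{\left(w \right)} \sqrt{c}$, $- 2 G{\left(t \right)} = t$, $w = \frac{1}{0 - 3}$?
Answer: $-8128 + \frac{127 i \sqrt{7}}{6} \approx -8128.0 + 56.002 i$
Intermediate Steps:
$w = - \frac{1}{3}$ ($w = \frac{1}{-3} = - \frac{1}{3} \approx -0.33333$)
$G{\left(t \right)} = - \frac{t}{2}$
$U{\left(c \right)} = \frac{\sqrt{c}}{6}$ ($U{\left(c \right)} = \left(- \frac{1}{2}\right) \left(- \frac{1}{3}\right) \sqrt{c} = \frac{\sqrt{c}}{6}$)
$\left(U{\left(-3 - 4 \right)} - 64\right) 127 = \left(\frac{\sqrt{-3 - 4}}{6} - 64\right) 127 = \left(\frac{\sqrt{-7}}{6} - 64\right) 127 = \left(\frac{i \sqrt{7}}{6} - 64\right) 127 = \left(-64 + \frac{i \sqrt{7}}{6}\right) 127 = -8128 + \frac{127 i \sqrt{7}}{6}$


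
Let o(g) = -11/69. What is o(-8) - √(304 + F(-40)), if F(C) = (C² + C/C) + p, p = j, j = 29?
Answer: -11/69 - √1934 ≈ -44.137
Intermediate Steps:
p = 29
o(g) = -11/69 (o(g) = -11*1/69 = -11/69)
F(C) = 30 + C² (F(C) = (C² + C/C) + 29 = (C² + 1) + 29 = (1 + C²) + 29 = 30 + C²)
o(-8) - √(304 + F(-40)) = -11/69 - √(304 + (30 + (-40)²)) = -11/69 - √(304 + (30 + 1600)) = -11/69 - √(304 + 1630) = -11/69 - √1934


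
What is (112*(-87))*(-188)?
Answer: 1831872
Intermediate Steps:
(112*(-87))*(-188) = -9744*(-188) = 1831872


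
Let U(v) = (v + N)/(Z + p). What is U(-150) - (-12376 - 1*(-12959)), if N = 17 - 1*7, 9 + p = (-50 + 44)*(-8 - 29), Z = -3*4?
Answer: -117323/201 ≈ -583.70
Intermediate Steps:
Z = -12
p = 213 (p = -9 + (-50 + 44)*(-8 - 29) = -9 - 6*(-37) = -9 + 222 = 213)
N = 10 (N = 17 - 7 = 10)
U(v) = 10/201 + v/201 (U(v) = (v + 10)/(-12 + 213) = (10 + v)/201 = (10 + v)*(1/201) = 10/201 + v/201)
U(-150) - (-12376 - 1*(-12959)) = (10/201 + (1/201)*(-150)) - (-12376 - 1*(-12959)) = (10/201 - 50/67) - (-12376 + 12959) = -140/201 - 1*583 = -140/201 - 583 = -117323/201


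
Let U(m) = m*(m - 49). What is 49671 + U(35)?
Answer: 49181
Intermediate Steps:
U(m) = m*(-49 + m)
49671 + U(35) = 49671 + 35*(-49 + 35) = 49671 + 35*(-14) = 49671 - 490 = 49181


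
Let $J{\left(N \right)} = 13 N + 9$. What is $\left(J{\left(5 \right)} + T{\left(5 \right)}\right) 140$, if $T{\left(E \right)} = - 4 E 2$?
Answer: $4760$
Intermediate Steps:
$J{\left(N \right)} = 9 + 13 N$
$T{\left(E \right)} = - 8 E$
$\left(J{\left(5 \right)} + T{\left(5 \right)}\right) 140 = \left(\left(9 + 13 \cdot 5\right) - 40\right) 140 = \left(\left(9 + 65\right) - 40\right) 140 = \left(74 - 40\right) 140 = 34 \cdot 140 = 4760$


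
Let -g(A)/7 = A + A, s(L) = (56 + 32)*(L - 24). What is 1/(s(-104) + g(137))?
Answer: -1/13182 ≈ -7.5861e-5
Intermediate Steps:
s(L) = -2112 + 88*L (s(L) = 88*(-24 + L) = -2112 + 88*L)
g(A) = -14*A (g(A) = -7*(A + A) = -14*A)
1/(s(-104) + g(137)) = 1/((-2112 + 88*(-104)) - 14*137) = 1/((-2112 - 9152) - 1918) = 1/(-11264 - 1918) = 1/(-13182) = -1/13182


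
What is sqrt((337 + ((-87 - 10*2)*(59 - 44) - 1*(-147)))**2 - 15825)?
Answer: 4*sqrt(77551) ≈ 1113.9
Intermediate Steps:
sqrt((337 + ((-87 - 10*2)*(59 - 44) - 1*(-147)))**2 - 15825) = sqrt((337 + ((-87 - 20)*15 + 147))**2 - 15825) = sqrt((337 + (-107*15 + 147))**2 - 15825) = sqrt((337 + (-1605 + 147))**2 - 15825) = sqrt((337 - 1458)**2 - 15825) = sqrt((-1121)**2 - 15825) = sqrt(1256641 - 15825) = sqrt(1240816) = 4*sqrt(77551)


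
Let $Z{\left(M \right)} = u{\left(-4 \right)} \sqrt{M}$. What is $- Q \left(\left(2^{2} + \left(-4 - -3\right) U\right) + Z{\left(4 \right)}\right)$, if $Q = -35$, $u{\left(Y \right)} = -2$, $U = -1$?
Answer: $35$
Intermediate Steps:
$Z{\left(M \right)} = - 2 \sqrt{M}$
$- Q \left(\left(2^{2} + \left(-4 - -3\right) U\right) + Z{\left(4 \right)}\right) = - \left(-35\right) \left(\left(2^{2} + \left(-4 - -3\right) \left(-1\right)\right) - 2 \sqrt{4}\right) = - \left(-35\right) \left(\left(4 + \left(-4 + 3\right) \left(-1\right)\right) - 4\right) = - \left(-35\right) \left(\left(4 - -1\right) - 4\right) = - \left(-35\right) \left(\left(4 + 1\right) - 4\right) = - \left(-35\right) \left(5 - 4\right) = - \left(-35\right) 1 = \left(-1\right) \left(-35\right) = 35$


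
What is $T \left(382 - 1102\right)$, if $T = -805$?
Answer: $579600$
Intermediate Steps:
$T \left(382 - 1102\right) = - 805 \left(382 - 1102\right) = \left(-805\right) \left(-720\right) = 579600$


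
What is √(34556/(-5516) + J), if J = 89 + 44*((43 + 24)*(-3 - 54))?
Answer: 176*I*√10310783/1379 ≈ 409.82*I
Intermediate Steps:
J = -167947 (J = 89 + 44*(67*(-57)) = 89 + 44*(-3819) = 89 - 168036 = -167947)
√(34556/(-5516) + J) = √(34556/(-5516) - 167947) = √(34556*(-1/5516) - 167947) = √(-8639/1379 - 167947) = √(-231607552/1379) = 176*I*√10310783/1379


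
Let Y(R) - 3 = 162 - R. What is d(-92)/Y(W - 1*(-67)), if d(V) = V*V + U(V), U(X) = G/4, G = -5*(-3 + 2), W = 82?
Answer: 33861/64 ≈ 529.08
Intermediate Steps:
G = 5 (G = -5*(-1) = 5)
U(X) = 5/4
d(V) = 5/4 + V² (d(V) = V*V + 5/4 = V² + 5/4 = 5/4 + V²)
Y(R) = 165 - R (Y(R) = 3 + (162 - R) = 165 - R)
d(-92)/Y(W - 1*(-67)) = (5/4 + (-92)²)/(165 - (82 - 1*(-67))) = (5/4 + 8464)/(165 - (82 + 67)) = 33861/(4*(165 - 1*149)) = 33861/(4*(165 - 149)) = (33861/4)/16 = (33861/4)*(1/16) = 33861/64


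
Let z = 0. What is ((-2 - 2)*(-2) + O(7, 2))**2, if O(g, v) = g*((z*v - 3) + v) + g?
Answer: 64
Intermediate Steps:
O(g, v) = g + g*(-3 + v) (O(g, v) = g*((0*v - 3) + v) + g = g*((0 - 3) + v) + g = g*(-3 + v) + g = g + g*(-3 + v))
((-2 - 2)*(-2) + O(7, 2))**2 = ((-2 - 2)*(-2) + 7*(-2 + 2))**2 = (-4*(-2) + 7*0)**2 = (8 + 0)**2 = 8**2 = 64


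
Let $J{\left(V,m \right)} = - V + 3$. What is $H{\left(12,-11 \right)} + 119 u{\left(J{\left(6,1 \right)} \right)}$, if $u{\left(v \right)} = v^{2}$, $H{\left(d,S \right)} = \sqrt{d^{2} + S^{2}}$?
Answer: $1071 + \sqrt{265} \approx 1087.3$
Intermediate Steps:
$J{\left(V,m \right)} = 3 - V$
$H{\left(d,S \right)} = \sqrt{S^{2} + d^{2}}$
$H{\left(12,-11 \right)} + 119 u{\left(J{\left(6,1 \right)} \right)} = \sqrt{\left(-11\right)^{2} + 12^{2}} + 119 \left(3 - 6\right)^{2} = \sqrt{121 + 144} + 119 \left(3 - 6\right)^{2} = \sqrt{265} + 119 \left(-3\right)^{2} = \sqrt{265} + 119 \cdot 9 = \sqrt{265} + 1071 = 1071 + \sqrt{265}$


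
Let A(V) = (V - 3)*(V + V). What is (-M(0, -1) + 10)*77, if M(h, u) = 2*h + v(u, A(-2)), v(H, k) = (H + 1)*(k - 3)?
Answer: 770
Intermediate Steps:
A(V) = 2*V*(-3 + V) (A(V) = (-3 + V)*(2*V) = 2*V*(-3 + V))
v(H, k) = (1 + H)*(-3 + k)
M(h, u) = 17 + 2*h + 17*u (M(h, u) = 2*h + (-3 + 2*(-2)*(-3 - 2) - 3*u + u*(2*(-2)*(-3 - 2))) = 2*h + (-3 + 2*(-2)*(-5) - 3*u + u*(2*(-2)*(-5))) = 2*h + (-3 + 20 - 3*u + u*20) = 2*h + (-3 + 20 - 3*u + 20*u) = 2*h + (17 + 17*u) = 17 + 2*h + 17*u)
(-M(0, -1) + 10)*77 = (-(17 + 2*0 + 17*(-1)) + 10)*77 = (-(17 + 0 - 17) + 10)*77 = (-1*0 + 10)*77 = (0 + 10)*77 = 10*77 = 770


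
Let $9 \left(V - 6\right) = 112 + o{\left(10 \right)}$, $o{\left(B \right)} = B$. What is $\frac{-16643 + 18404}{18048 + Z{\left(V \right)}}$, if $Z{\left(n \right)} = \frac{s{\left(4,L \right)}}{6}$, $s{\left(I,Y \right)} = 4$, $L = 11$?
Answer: $\frac{5283}{54146} \approx 0.09757$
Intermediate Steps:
$V = \frac{176}{9}$ ($V = 6 + \frac{112 + 10}{9} = 6 + \frac{1}{9} \cdot 122 = 6 + \frac{122}{9} = \frac{176}{9} \approx 19.556$)
$Z{\left(n \right)} = \frac{2}{3}$ ($Z{\left(n \right)} = \frac{4}{6} = 4 \cdot \frac{1}{6} = \frac{2}{3}$)
$\frac{-16643 + 18404}{18048 + Z{\left(V \right)}} = \frac{-16643 + 18404}{18048 + \frac{2}{3}} = \frac{1761}{\frac{54146}{3}} = 1761 \cdot \frac{3}{54146} = \frac{5283}{54146}$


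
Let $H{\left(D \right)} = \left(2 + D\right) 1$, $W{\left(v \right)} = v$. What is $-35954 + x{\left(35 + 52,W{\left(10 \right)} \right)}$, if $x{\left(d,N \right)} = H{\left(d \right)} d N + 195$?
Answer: $41671$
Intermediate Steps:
$H{\left(D \right)} = 2 + D$
$x{\left(d,N \right)} = 195 + N d \left(2 + d\right)$ ($x{\left(d,N \right)} = \left(2 + d\right) d N + 195 = d \left(2 + d\right) N + 195 = N d \left(2 + d\right) + 195 = 195 + N d \left(2 + d\right)$)
$-35954 + x{\left(35 + 52,W{\left(10 \right)} \right)} = -35954 + \left(195 + 10 \left(35 + 52\right) \left(2 + \left(35 + 52\right)\right)\right) = -35954 + \left(195 + 10 \cdot 87 \left(2 + 87\right)\right) = -35954 + \left(195 + 10 \cdot 87 \cdot 89\right) = -35954 + \left(195 + 77430\right) = -35954 + 77625 = 41671$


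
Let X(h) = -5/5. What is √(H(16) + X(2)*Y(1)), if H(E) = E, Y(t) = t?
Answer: √15 ≈ 3.8730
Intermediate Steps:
X(h) = -1 (X(h) = -5*⅕ = -1)
√(H(16) + X(2)*Y(1)) = √(16 - 1*1) = √(16 - 1) = √15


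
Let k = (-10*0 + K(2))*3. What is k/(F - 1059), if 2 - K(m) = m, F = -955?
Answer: 0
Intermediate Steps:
K(m) = 2 - m
k = 0 (k = (-10*0 + (2 - 1*2))*3 = (0 + (2 - 2))*3 = (0 + 0)*3 = 0*3 = 0)
k/(F - 1059) = 0/(-955 - 1059) = 0/(-2014) = 0*(-1/2014) = 0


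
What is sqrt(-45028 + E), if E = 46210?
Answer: sqrt(1182) ≈ 34.380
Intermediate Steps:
sqrt(-45028 + E) = sqrt(-45028 + 46210) = sqrt(1182)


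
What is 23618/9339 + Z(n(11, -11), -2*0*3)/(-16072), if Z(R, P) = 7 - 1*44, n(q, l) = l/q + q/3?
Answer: 379934039/150096408 ≈ 2.5313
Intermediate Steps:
n(q, l) = q/3 + l/q (n(q, l) = l/q + q*(⅓) = l/q + q/3 = q/3 + l/q)
Z(R, P) = -37 (Z(R, P) = 7 - 44 = -37)
23618/9339 + Z(n(11, -11), -2*0*3)/(-16072) = 23618/9339 - 37/(-16072) = 23618*(1/9339) - 37*(-1/16072) = 23618/9339 + 37/16072 = 379934039/150096408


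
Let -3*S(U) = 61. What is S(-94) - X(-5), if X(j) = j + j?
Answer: -31/3 ≈ -10.333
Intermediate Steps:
X(j) = 2*j
S(U) = -61/3 (S(U) = -⅓*61 = -61/3)
S(-94) - X(-5) = -61/3 - 2*(-5) = -61/3 - 1*(-10) = -61/3 + 10 = -31/3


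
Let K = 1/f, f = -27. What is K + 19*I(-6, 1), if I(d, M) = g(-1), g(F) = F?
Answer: -514/27 ≈ -19.037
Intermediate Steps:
I(d, M) = -1
K = -1/27 (K = 1/(-27) = -1/27 ≈ -0.037037)
K + 19*I(-6, 1) = -1/27 + 19*(-1) = -1/27 - 19 = -514/27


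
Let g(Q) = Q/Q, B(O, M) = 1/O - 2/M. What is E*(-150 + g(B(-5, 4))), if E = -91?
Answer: 13559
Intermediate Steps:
B(O, M) = 1/O - 2/M
g(Q) = 1
E*(-150 + g(B(-5, 4))) = -91*(-150 + 1) = -91*(-149) = 13559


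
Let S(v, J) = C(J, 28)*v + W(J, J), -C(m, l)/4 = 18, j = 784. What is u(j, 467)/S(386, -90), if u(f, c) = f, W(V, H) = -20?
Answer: -196/6953 ≈ -0.028189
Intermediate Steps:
C(m, l) = -72 (C(m, l) = -4*18 = -72)
S(v, J) = -20 - 72*v (S(v, J) = -72*v - 20 = -20 - 72*v)
u(j, 467)/S(386, -90) = 784/(-20 - 72*386) = 784/(-20 - 27792) = 784/(-27812) = 784*(-1/27812) = -196/6953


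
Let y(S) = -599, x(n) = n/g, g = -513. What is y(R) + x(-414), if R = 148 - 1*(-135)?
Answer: -34097/57 ≈ -598.19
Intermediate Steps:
R = 283 (R = 148 + 135 = 283)
x(n) = -n/513 (x(n) = n/(-513) = n*(-1/513) = -n/513)
y(R) + x(-414) = -599 - 1/513*(-414) = -599 + 46/57 = -34097/57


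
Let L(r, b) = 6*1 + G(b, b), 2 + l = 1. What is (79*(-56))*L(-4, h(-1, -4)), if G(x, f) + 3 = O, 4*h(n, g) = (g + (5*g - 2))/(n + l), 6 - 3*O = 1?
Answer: -61936/3 ≈ -20645.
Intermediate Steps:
O = 5/3 (O = 2 - 1/3*1 = 2 - 1/3 = 5/3 ≈ 1.6667)
l = -1 (l = -2 + 1 = -1)
h(n, g) = (-2 + 6*g)/(4*(-1 + n)) (h(n, g) = ((g + (5*g - 2))/(n - 1))/4 = ((g + (-2 + 5*g))/(-1 + n))/4 = ((-2 + 6*g)/(-1 + n))/4 = (-2 + 6*g)/(4*(-1 + n)))
G(x, f) = -4/3 (G(x, f) = -3 + 5/3 = -4/3)
L(r, b) = 14/3 (L(r, b) = 6*1 - 4/3 = 6 - 4/3 = 14/3)
(79*(-56))*L(-4, h(-1, -4)) = (79*(-56))*(14/3) = -4424*14/3 = -61936/3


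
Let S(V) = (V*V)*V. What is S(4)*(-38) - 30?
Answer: -2462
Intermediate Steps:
S(V) = V³ (S(V) = V²*V = V³)
S(4)*(-38) - 30 = 4³*(-38) - 30 = 64*(-38) - 30 = -2432 - 30 = -2462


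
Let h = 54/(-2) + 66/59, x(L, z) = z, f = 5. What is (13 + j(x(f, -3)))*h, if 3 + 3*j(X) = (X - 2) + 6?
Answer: -18833/59 ≈ -319.20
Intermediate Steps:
h = -1527/59 (h = 54*(-½) + 66*(1/59) = -27 + 66/59 = -1527/59 ≈ -25.881)
j(X) = ⅓ + X/3 (j(X) = -1 + ((X - 2) + 6)/3 = -1 + ((-2 + X) + 6)/3 = -1 + (4 + X)/3 = -1 + (4/3 + X/3) = ⅓ + X/3)
(13 + j(x(f, -3)))*h = (13 + (⅓ + (⅓)*(-3)))*(-1527/59) = (13 + (⅓ - 1))*(-1527/59) = (13 - ⅔)*(-1527/59) = (37/3)*(-1527/59) = -18833/59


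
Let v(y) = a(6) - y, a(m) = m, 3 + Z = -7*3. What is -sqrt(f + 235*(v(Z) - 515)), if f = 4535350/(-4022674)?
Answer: -15*I*sqrt(2049278881281370)/2011337 ≈ -337.6*I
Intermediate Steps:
Z = -24 (Z = -3 - 7*3 = -3 - 21 = -24)
f = -2267675/2011337 (f = 4535350*(-1/4022674) = -2267675/2011337 ≈ -1.1274)
v(y) = 6 - y
-sqrt(f + 235*(v(Z) - 515)) = -sqrt(-2267675/2011337 + 235*((6 - 1*(-24)) - 515)) = -sqrt(-2267675/2011337 + 235*((6 + 24) - 515)) = -sqrt(-2267675/2011337 + 235*(30 - 515)) = -sqrt(-2267675/2011337 + 235*(-485)) = -sqrt(-2267675/2011337 - 113975) = -sqrt(-229244402250/2011337) = -15*I*sqrt(2049278881281370)/2011337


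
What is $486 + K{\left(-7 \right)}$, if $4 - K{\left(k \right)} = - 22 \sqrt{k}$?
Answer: $490 + 22 i \sqrt{7} \approx 490.0 + 58.207 i$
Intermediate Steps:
$K{\left(k \right)} = 4 + 22 \sqrt{k}$ ($K{\left(k \right)} = 4 - - 22 \sqrt{k} = 4 + 22 \sqrt{k}$)
$486 + K{\left(-7 \right)} = 486 + \left(4 + 22 \sqrt{-7}\right) = 486 + \left(4 + 22 i \sqrt{7}\right) = 490 + 22 i \sqrt{7}$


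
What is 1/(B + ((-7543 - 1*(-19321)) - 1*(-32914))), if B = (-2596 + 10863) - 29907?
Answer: 1/23052 ≈ 4.3380e-5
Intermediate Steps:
B = -21640 (B = 8267 - 29907 = -21640)
1/(B + ((-7543 - 1*(-19321)) - 1*(-32914))) = 1/(-21640 + ((-7543 - 1*(-19321)) - 1*(-32914))) = 1/(-21640 + ((-7543 + 19321) + 32914)) = 1/(-21640 + (11778 + 32914)) = 1/(-21640 + 44692) = 1/23052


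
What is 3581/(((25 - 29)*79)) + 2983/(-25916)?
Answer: -308381/26939 ≈ -11.447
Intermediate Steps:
3581/(((25 - 29)*79)) + 2983/(-25916) = 3581/((-4*79)) + 2983*(-1/25916) = 3581/(-316) - 157/1364 = 3581*(-1/316) - 157/1364 = -3581/316 - 157/1364 = -308381/26939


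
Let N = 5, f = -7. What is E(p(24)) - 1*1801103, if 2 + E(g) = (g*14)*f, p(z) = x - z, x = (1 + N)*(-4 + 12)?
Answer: -1803457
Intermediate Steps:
x = 48 (x = (1 + 5)*(-4 + 12) = 6*8 = 48)
p(z) = 48 - z
E(g) = -2 - 98*g (E(g) = -2 + (g*14)*(-7) = -2 + (14*g)*(-7) = -2 - 98*g)
E(p(24)) - 1*1801103 = (-2 - 98*(48 - 1*24)) - 1*1801103 = (-2 - 98*(48 - 24)) - 1801103 = (-2 - 98*24) - 1801103 = (-2 - 2352) - 1801103 = -2354 - 1801103 = -1803457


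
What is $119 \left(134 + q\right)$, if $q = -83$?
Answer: $6069$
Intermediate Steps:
$119 \left(134 + q\right) = 119 \left(134 - 83\right) = 119 \cdot 51 = 6069$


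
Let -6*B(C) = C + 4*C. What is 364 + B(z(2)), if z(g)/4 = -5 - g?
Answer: 1162/3 ≈ 387.33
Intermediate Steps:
z(g) = -20 - 4*g (z(g) = 4*(-5 - g) = -20 - 4*g)
B(C) = -5*C/6 (B(C) = -(C + 4*C)/6 = -5*C/6)
364 + B(z(2)) = 364 - 5*(-20 - 4*2)/6 = 364 - 5*(-20 - 8)/6 = 364 - 5/6*(-28) = 364 + 70/3 = 1162/3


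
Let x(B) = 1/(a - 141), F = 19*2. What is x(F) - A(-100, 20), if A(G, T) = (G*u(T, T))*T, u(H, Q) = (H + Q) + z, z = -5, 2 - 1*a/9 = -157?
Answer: 90300001/1290 ≈ 70000.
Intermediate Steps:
a = 1431 (a = 18 - 9*(-157) = 18 + 1413 = 1431)
F = 38
u(H, Q) = -5 + H + Q (u(H, Q) = (H + Q) - 5 = -5 + H + Q)
A(G, T) = G*T*(-5 + 2*T) (A(G, T) = (G*(-5 + T + T))*T = (G*(-5 + 2*T))*T = G*T*(-5 + 2*T))
x(B) = 1/1290 (x(B) = 1/(1431 - 141) = 1/1290)
x(F) - A(-100, 20) = 1/1290 - (-100)*20*(-5 + 2*20) = 1/1290 - (-100)*20*(-5 + 40) = 1/1290 - (-100)*20*35 = 1/1290 - 1*(-70000) = 1/1290 + 70000 = 90300001/1290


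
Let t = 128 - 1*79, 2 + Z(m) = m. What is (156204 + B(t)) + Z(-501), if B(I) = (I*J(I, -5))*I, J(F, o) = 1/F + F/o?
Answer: 661101/5 ≈ 1.3222e+5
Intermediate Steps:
Z(m) = -2 + m
t = 49 (t = 128 - 79 = 49)
J(F, o) = 1/F + F/o
B(I) = I²*(1/I - I/5) (B(I) = (I*(1/I + I/(-5)))*I = (I*(1/I + I*(-⅕)))*I = (I*(1/I - I/5))*I = I²*(1/I - I/5))
(156204 + B(t)) + Z(-501) = (156204 + (49 - ⅕*49³)) + (-2 - 501) = (156204 + (49 - ⅕*117649)) - 503 = (156204 + (49 - 117649/5)) - 503 = (156204 - 117404/5) - 503 = 663616/5 - 503 = 661101/5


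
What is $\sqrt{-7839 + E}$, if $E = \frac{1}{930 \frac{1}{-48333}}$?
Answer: $\frac{i \sqrt{758322310}}{310} \approx 88.831 i$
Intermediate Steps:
$E = - \frac{16111}{310}$ ($E = \frac{1}{930 \left(- \frac{1}{48333}\right)} = \frac{1}{- \frac{310}{16111}} = - \frac{16111}{310} \approx -51.971$)
$\sqrt{-7839 + E} = \sqrt{-7839 - \frac{16111}{310}} = \sqrt{- \frac{2446201}{310}} = \frac{i \sqrt{758322310}}{310}$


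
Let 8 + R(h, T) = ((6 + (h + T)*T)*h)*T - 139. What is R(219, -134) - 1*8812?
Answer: 334065905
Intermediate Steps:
R(h, T) = -147 + T*h*(6 + T*(T + h)) (R(h, T) = -8 + (((6 + (h + T)*T)*h)*T - 139) = -8 + (((6 + (T + h)*T)*h)*T - 139) = -8 + (((6 + T*(T + h))*h)*T - 139) = -8 + ((h*(6 + T*(T + h)))*T - 139) = -8 + (T*h*(6 + T*(T + h)) - 139) = -8 + (-139 + T*h*(6 + T*(T + h))) = -147 + T*h*(6 + T*(T + h)))
R(219, -134) - 1*8812 = (-147 + 219*(-134)³ + (-134)²*219² + 6*(-134)*219) - 1*8812 = (-147 + 219*(-2406104) + 17956*47961 - 176076) - 8812 = (-147 - 526936776 + 861187716 - 176076) - 8812 = 334074717 - 8812 = 334065905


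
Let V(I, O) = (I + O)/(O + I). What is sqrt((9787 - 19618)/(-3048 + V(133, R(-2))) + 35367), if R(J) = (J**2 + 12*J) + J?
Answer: 2*sqrt(82096143690)/3047 ≈ 188.07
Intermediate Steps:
R(J) = J**2 + 13*J
V(I, O) = 1 (V(I, O) = (I + O)/(I + O) = 1)
sqrt((9787 - 19618)/(-3048 + V(133, R(-2))) + 35367) = sqrt((9787 - 19618)/(-3048 + 1) + 35367) = sqrt(-9831/(-3047) + 35367) = sqrt(-9831*(-1/3047) + 35367) = sqrt(9831/3047 + 35367) = sqrt(107773080/3047) = 2*sqrt(82096143690)/3047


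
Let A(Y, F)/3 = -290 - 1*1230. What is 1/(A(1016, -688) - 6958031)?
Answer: -1/6962591 ≈ -1.4362e-7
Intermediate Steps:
A(Y, F) = -4560 (A(Y, F) = 3*(-290 - 1*1230) = 3*(-290 - 1230) = 3*(-1520) = -4560)
1/(A(1016, -688) - 6958031) = 1/(-4560 - 6958031) = 1/(-6962591) = -1/6962591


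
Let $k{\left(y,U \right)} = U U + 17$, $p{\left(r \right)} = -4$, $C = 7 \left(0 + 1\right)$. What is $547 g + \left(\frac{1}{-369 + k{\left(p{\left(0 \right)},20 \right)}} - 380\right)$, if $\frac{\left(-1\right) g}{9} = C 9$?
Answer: $- \frac{14905391}{48} \approx -3.1053 \cdot 10^{5}$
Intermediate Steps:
$C = 7$ ($C = 7 \cdot 1 = 7$)
$k{\left(y,U \right)} = 17 + U^{2}$ ($k{\left(y,U \right)} = U^{2} + 17 = 17 + U^{2}$)
$g = -567$ ($g = - 9 \cdot 7 \cdot 9 = \left(-9\right) 63 = -567$)
$547 g + \left(\frac{1}{-369 + k{\left(p{\left(0 \right)},20 \right)}} - 380\right) = 547 \left(-567\right) + \left(\frac{1}{-369 + \left(17 + 20^{2}\right)} - 380\right) = -310149 - \left(380 - \frac{1}{-369 + \left(17 + 400\right)}\right) = -310149 - \left(380 - \frac{1}{-369 + 417}\right) = -310149 - \left(380 - \frac{1}{48}\right) = -310149 + \left(\frac{1}{48} - 380\right) = -310149 - \frac{18239}{48} = - \frac{14905391}{48}$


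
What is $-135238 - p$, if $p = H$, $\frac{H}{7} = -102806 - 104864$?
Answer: $1318452$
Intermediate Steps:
$H = -1453690$ ($H = 7 \left(-102806 - 104864\right) = 7 \left(-207670\right) = -1453690$)
$p = -1453690$
$-135238 - p = -135238 - -1453690 = -135238 + 1453690 = 1318452$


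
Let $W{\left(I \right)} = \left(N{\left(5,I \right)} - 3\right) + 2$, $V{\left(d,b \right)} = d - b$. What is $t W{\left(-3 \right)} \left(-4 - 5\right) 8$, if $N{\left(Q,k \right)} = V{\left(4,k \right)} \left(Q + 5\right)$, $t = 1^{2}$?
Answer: $-4968$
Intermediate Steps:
$t = 1$
$N{\left(Q,k \right)} = \left(4 - k\right) \left(5 + Q\right)$ ($N{\left(Q,k \right)} = \left(4 - k\right) \left(Q + 5\right) = \left(4 - k\right) \left(5 + Q\right)$)
$W{\left(I \right)} = 39 - 10 I$ ($W{\left(I \right)} = \left(- \left(-4 + I\right) \left(5 + 5\right) - 3\right) + 2 = \left(\left(-1\right) \left(-4 + I\right) 10 - 3\right) + 2 = \left(\left(40 - 10 I\right) - 3\right) + 2 = \left(37 - 10 I\right) + 2 = 39 - 10 I$)
$t W{\left(-3 \right)} \left(-4 - 5\right) 8 = 1 \left(39 - -30\right) \left(-4 - 5\right) 8 = 1 \left(39 + 30\right) \left(\left(-9\right) 8\right) = 1 \cdot 69 \left(-72\right) = 69 \left(-72\right) = -4968$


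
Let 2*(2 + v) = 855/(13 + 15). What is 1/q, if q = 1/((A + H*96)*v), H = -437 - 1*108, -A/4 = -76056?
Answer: 23395584/7 ≈ 3.3422e+6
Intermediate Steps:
A = 304224 (A = -4*(-76056) = 304224)
H = -545 (H = -437 - 108 = -545)
v = 743/56 (v = -2 + (855/(13 + 15))/2 = -2 + (855/28)/2 = -2 + ((1/28)*855)/2 = -2 + (½)*(855/28) = -2 + 855/56 = 743/56 ≈ 13.268)
q = 7/23395584 (q = 1/((304224 - 545*96)*(743/56)) = (56/743)/(304224 - 52320) = (56/743)/251904 = (1/251904)*(56/743) = 7/23395584 ≈ 2.9920e-7)
1/q = 1/(7/23395584) = 23395584/7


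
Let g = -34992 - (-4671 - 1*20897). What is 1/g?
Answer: -1/9424 ≈ -0.00010611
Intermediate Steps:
g = -9424 (g = -34992 - (-4671 - 20897) = -34992 - 1*(-25568) = -34992 + 25568 = -9424)
1/g = 1/(-9424) = -1/9424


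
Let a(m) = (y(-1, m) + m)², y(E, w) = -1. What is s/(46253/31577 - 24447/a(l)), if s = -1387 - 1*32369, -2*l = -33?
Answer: 1024342596732/3043402543 ≈ 336.58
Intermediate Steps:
l = 33/2 (l = -½*(-33) = 33/2 ≈ 16.500)
a(m) = (-1 + m)²
s = -33756 (s = -1387 - 32369 = -33756)
s/(46253/31577 - 24447/a(l)) = -33756/(46253/31577 - 24447/(-1 + 33/2)²) = -33756/(46253*(1/31577) - 24447/((31/2)²)) = -33756/(46253/31577 - 24447/961/4) = -33756/(46253/31577 - 24447*4/961) = -33756/(46253/31577 - 97788/961) = -33756/(-3043402543/30345497) = -33756*(-30345497/3043402543) = 1024342596732/3043402543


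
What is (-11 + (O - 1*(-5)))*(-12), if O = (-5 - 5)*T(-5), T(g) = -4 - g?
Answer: 192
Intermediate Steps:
O = -10 (O = (-5 - 5)*(-4 - 1*(-5)) = -10*(-4 + 5) = -10*1 = -10)
(-11 + (O - 1*(-5)))*(-12) = (-11 + (-10 - 1*(-5)))*(-12) = (-11 + (-10 + 5))*(-12) = (-11 - 5)*(-12) = -16*(-12) = 192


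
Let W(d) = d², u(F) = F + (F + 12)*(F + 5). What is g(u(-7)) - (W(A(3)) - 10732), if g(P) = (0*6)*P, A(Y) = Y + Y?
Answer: 10696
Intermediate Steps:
A(Y) = 2*Y
u(F) = F + (5 + F)*(12 + F) (u(F) = F + (12 + F)*(5 + F) = F + (5 + F)*(12 + F))
g(P) = 0 (g(P) = 0*P = 0)
g(u(-7)) - (W(A(3)) - 10732) = 0 - ((2*3)² - 10732) = 0 - (6² - 10732) = 0 - (36 - 10732) = 0 - 1*(-10696) = 0 + 10696 = 10696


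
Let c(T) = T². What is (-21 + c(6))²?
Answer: 225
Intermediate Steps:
(-21 + c(6))² = (-21 + 6²)² = (-21 + 36)² = 15² = 225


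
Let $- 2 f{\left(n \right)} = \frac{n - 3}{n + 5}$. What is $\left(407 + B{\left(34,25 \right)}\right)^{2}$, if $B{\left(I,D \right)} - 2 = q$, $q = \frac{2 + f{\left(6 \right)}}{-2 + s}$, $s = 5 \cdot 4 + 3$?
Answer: $\frac{35720622001}{213444} \approx 1.6735 \cdot 10^{5}$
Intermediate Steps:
$f{\left(n \right)} = - \frac{-3 + n}{2 \left(5 + n\right)}$ ($f{\left(n \right)} = - \frac{\left(n - 3\right) \frac{1}{n + 5}}{2} = - \frac{\left(-3 + n\right) \frac{1}{5 + n}}{2} = - \frac{\frac{1}{5 + n} \left(-3 + n\right)}{2} = - \frac{-3 + n}{2 \left(5 + n\right)}$)
$s = 23$ ($s = 20 + 3 = 23$)
$q = \frac{41}{462}$ ($q = \frac{2 + \frac{3 - 6}{2 \left(5 + 6\right)}}{-2 + 23} = \frac{2 + \frac{3 - 6}{2 \cdot 11}}{21} = \left(2 + \frac{1}{2} \cdot \frac{1}{11} \left(-3\right)\right) \frac{1}{21} = \left(2 - \frac{3}{22}\right) \frac{1}{21} = \frac{41}{22} \cdot \frac{1}{21} = \frac{41}{462} \approx 0.088745$)
$B{\left(I,D \right)} = \frac{965}{462}$ ($B{\left(I,D \right)} = 2 + \frac{41}{462} = \frac{965}{462}$)
$\left(407 + B{\left(34,25 \right)}\right)^{2} = \left(407 + \frac{965}{462}\right)^{2} = \left(\frac{188999}{462}\right)^{2} = \frac{35720622001}{213444}$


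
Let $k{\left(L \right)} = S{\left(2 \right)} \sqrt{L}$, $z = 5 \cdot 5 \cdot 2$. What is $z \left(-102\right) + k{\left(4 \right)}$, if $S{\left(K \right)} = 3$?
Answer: $-5094$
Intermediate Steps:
$z = 50$ ($z = 25 \cdot 2 = 50$)
$k{\left(L \right)} = 3 \sqrt{L}$
$z \left(-102\right) + k{\left(4 \right)} = 50 \left(-102\right) + 3 \sqrt{4} = -5100 + 3 \cdot 2 = -5100 + 6 = -5094$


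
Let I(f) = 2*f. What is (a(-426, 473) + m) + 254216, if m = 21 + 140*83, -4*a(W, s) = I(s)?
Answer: 531241/2 ≈ 2.6562e+5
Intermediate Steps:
a(W, s) = -s/2
m = 11641 (m = 21 + 11620 = 11641)
(a(-426, 473) + m) + 254216 = (-1/2*473 + 11641) + 254216 = (-473/2 + 11641) + 254216 = 22809/2 + 254216 = 531241/2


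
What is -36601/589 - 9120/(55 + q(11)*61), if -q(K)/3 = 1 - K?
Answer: -14872913/222053 ≈ -66.979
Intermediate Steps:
q(K) = -3 + 3*K (q(K) = -3*(1 - K) = -3 + 3*K)
-36601/589 - 9120/(55 + q(11)*61) = -36601/589 - 9120/(55 + (-3 + 3*11)*61) = -36601*1/589 - 9120/(55 + (-3 + 33)*61) = -36601/589 - 9120/(55 + 30*61) = -36601/589 - 9120/(55 + 1830) = -36601/589 - 9120/1885 = -36601/589 - 9120*1/1885 = -36601/589 - 1824/377 = -14872913/222053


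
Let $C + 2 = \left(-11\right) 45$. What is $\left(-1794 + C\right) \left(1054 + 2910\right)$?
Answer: $-9081524$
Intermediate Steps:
$C = -497$ ($C = -2 - 495 = -497$)
$\left(-1794 + C\right) \left(1054 + 2910\right) = \left(-1794 - 497\right) \left(1054 + 2910\right) = \left(-2291\right) 3964 = -9081524$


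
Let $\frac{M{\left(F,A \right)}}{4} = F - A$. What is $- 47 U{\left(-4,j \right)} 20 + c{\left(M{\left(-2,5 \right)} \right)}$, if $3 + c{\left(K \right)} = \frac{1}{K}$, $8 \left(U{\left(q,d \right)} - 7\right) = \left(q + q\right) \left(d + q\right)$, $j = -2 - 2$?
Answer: $- \frac{394885}{28} \approx -14103.0$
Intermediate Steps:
$M{\left(F,A \right)} = - 4 A + 4 F$ ($M{\left(F,A \right)} = 4 \left(F - A\right) = - 4 A + 4 F$)
$j = -4$ ($j = -2 - 2 = -4$)
$U{\left(q,d \right)} = 7 + \frac{q \left(d + q\right)}{4}$ ($U{\left(q,d \right)} = 7 + \frac{\left(q + q\right) \left(d + q\right)}{8} = 7 + \frac{2 q \left(d + q\right)}{8} = 7 + \frac{q \left(d + q\right)}{4}$)
$c{\left(K \right)} = -3 + \frac{1}{K}$
$- 47 U{\left(-4,j \right)} 20 + c{\left(M{\left(-2,5 \right)} \right)} = - 47 \left(7 + \frac{\left(-4\right)^{2}}{4} + \frac{1}{4} \left(-4\right) \left(-4\right)\right) 20 - \left(3 - \frac{1}{\left(-4\right) 5 + 4 \left(-2\right)}\right) = - 47 \left(7 + \frac{1}{4} \cdot 16 + 4\right) 20 - \left(3 - \frac{1}{-20 - 8}\right) = - 47 \left(7 + 4 + 4\right) 20 - \left(3 - \frac{1}{-28}\right) = - 47 \cdot 15 \cdot 20 - \frac{85}{28} = \left(-47\right) 300 - \frac{85}{28} = -14100 - \frac{85}{28} = - \frac{394885}{28}$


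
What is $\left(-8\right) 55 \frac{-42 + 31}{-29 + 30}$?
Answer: $4840$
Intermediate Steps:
$\left(-8\right) 55 \frac{-42 + 31}{-29 + 30} = - 440 \left(- \frac{11}{1}\right) = - 440 \left(\left(-11\right) 1\right) = \left(-440\right) \left(-11\right) = 4840$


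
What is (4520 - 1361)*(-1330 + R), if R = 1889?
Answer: 1765881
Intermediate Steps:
(4520 - 1361)*(-1330 + R) = (4520 - 1361)*(-1330 + 1889) = 3159*559 = 1765881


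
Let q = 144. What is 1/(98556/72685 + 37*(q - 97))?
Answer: 72685/126497771 ≈ 0.00057460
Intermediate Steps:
1/(98556/72685 + 37*(q - 97)) = 1/(98556/72685 + 37*(144 - 97)) = 1/(98556*(1/72685) + 37*47) = 1/(98556/72685 + 1739) = 1/(126497771/72685) = 72685/126497771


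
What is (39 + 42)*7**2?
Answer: 3969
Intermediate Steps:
(39 + 42)*7**2 = 81*49 = 3969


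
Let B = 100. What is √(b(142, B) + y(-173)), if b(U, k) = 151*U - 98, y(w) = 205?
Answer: √21549 ≈ 146.80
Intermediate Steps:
b(U, k) = -98 + 151*U
√(b(142, B) + y(-173)) = √((-98 + 151*142) + 205) = √((-98 + 21442) + 205) = √(21344 + 205) = √21549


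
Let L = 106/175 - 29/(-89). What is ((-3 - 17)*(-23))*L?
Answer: 1334828/3115 ≈ 428.52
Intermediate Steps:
L = 14509/15575 (L = 106*(1/175) - 29*(-1/89) = 106/175 + 29/89 = 14509/15575 ≈ 0.93156)
((-3 - 17)*(-23))*L = ((-3 - 17)*(-23))*(14509/15575) = -20*(-23)*(14509/15575) = 460*(14509/15575) = 1334828/3115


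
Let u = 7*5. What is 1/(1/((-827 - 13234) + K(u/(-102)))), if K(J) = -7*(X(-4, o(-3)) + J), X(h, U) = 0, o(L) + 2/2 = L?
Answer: -1433977/102 ≈ -14059.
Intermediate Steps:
o(L) = -1 + L
u = 35
K(J) = -7*J (K(J) = -7*(0 + J) = -7*J)
1/(1/((-827 - 13234) + K(u/(-102)))) = 1/(1/((-827 - 13234) - 245/(-102))) = 1/(1/(-14061 - 245*(-1)/102)) = 1/(1/(-14061 - 7*(-35/102))) = 1/(1/(-14061 + 245/102)) = 1/(1/(-1433977/102)) = 1/(-102/1433977) = -1433977/102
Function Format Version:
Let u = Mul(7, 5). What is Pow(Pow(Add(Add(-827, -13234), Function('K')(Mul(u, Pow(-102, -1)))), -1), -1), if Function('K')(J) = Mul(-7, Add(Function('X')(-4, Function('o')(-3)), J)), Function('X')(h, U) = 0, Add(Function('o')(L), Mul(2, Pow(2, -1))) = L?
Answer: Rational(-1433977, 102) ≈ -14059.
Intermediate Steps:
Function('o')(L) = Add(-1, L)
u = 35
Function('K')(J) = Mul(-7, J) (Function('K')(J) = Mul(-7, Add(0, J)) = Mul(-7, J))
Pow(Pow(Add(Add(-827, -13234), Function('K')(Mul(u, Pow(-102, -1)))), -1), -1) = Pow(Pow(Add(Add(-827, -13234), Mul(-7, Mul(35, Pow(-102, -1)))), -1), -1) = Pow(Pow(Add(-14061, Mul(-7, Mul(35, Rational(-1, 102)))), -1), -1) = Pow(Pow(Add(-14061, Mul(-7, Rational(-35, 102))), -1), -1) = Pow(Pow(Add(-14061, Rational(245, 102)), -1), -1) = Pow(Pow(Rational(-1433977, 102), -1), -1) = Pow(Rational(-102, 1433977), -1) = Rational(-1433977, 102)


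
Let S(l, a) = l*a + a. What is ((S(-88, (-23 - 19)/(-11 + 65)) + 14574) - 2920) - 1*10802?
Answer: 2759/3 ≈ 919.67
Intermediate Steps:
S(l, a) = a + a*l (S(l, a) = a*l + a = a + a*l)
((S(-88, (-23 - 19)/(-11 + 65)) + 14574) - 2920) - 1*10802 = ((((-23 - 19)/(-11 + 65))*(1 - 88) + 14574) - 2920) - 1*10802 = ((-42/54*(-87) + 14574) - 2920) - 10802 = ((-42*1/54*(-87) + 14574) - 2920) - 10802 = ((-7/9*(-87) + 14574) - 2920) - 10802 = ((203/3 + 14574) - 2920) - 10802 = (43925/3 - 2920) - 10802 = 35165/3 - 10802 = 2759/3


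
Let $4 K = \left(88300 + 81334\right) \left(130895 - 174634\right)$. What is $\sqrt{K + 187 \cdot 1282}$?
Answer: $\frac{i \sqrt{7418662590}}{2} \approx 43066.0 i$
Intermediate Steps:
$K = - \frac{3709810763}{2}$ ($K = \frac{\left(88300 + 81334\right) \left(130895 - 174634\right)}{4} = \frac{169634 \left(-43739\right)}{4} = \frac{1}{4} \left(-7419621526\right) = - \frac{3709810763}{2} \approx -1.8549 \cdot 10^{9}$)
$\sqrt{K + 187 \cdot 1282} = \sqrt{- \frac{3709810763}{2} + 187 \cdot 1282} = \sqrt{- \frac{3709810763}{2} + 239734} = \sqrt{- \frac{3709331295}{2}} = \frac{i \sqrt{7418662590}}{2}$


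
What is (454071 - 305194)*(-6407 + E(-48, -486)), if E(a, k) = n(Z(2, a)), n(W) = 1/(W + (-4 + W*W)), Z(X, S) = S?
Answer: -2148081173751/2252 ≈ -9.5385e+8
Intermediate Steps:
n(W) = 1/(-4 + W + W²) (n(W) = 1/(W + (-4 + W²)) = 1/(-4 + W + W²))
E(a, k) = 1/(-4 + a + a²)
(454071 - 305194)*(-6407 + E(-48, -486)) = (454071 - 305194)*(-6407 + 1/(-4 - 48 + (-48)²)) = 148877*(-6407 + 1/(-4 - 48 + 2304)) = 148877*(-6407 + 1/2252) = 148877*(-14428563/2252) = -2148081173751/2252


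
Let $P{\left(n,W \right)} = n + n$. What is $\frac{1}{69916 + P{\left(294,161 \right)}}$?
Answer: $\frac{1}{70504} \approx 1.4184 \cdot 10^{-5}$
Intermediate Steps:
$P{\left(n,W \right)} = 2 n$
$\frac{1}{69916 + P{\left(294,161 \right)}} = \frac{1}{69916 + 2 \cdot 294} = \frac{1}{69916 + 588} = \frac{1}{70504}$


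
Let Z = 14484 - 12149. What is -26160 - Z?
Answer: -28495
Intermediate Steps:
Z = 2335
-26160 - Z = -26160 - 1*2335 = -26160 - 2335 = -28495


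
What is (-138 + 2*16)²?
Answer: 11236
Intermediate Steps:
(-138 + 2*16)² = (-138 + 32)² = (-106)² = 11236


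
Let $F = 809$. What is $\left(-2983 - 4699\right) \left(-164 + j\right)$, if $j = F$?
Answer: $-4954890$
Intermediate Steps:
$j = 809$
$\left(-2983 - 4699\right) \left(-164 + j\right) = \left(-2983 - 4699\right) \left(-164 + 809\right) = \left(-7682\right) 645 = -4954890$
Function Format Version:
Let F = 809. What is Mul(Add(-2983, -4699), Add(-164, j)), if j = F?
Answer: -4954890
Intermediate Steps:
j = 809
Mul(Add(-2983, -4699), Add(-164, j)) = Mul(Add(-2983, -4699), Add(-164, 809)) = Mul(-7682, 645) = -4954890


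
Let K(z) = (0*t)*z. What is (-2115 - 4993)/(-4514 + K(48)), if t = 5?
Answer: 3554/2257 ≈ 1.5747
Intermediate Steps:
K(z) = 0 (K(z) = (0*5)*z = 0*z = 0)
(-2115 - 4993)/(-4514 + K(48)) = (-2115 - 4993)/(-4514 + 0) = -7108/(-4514) = -7108*(-1/4514) = 3554/2257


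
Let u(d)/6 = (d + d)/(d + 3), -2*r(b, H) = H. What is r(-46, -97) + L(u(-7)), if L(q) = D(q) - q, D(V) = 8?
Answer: 71/2 ≈ 35.500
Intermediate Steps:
r(b, H) = -H/2
u(d) = 12*d/(3 + d) (u(d) = 6*((d + d)/(d + 3)) = 6*((2*d)/(3 + d)) = 6*(2*d/(3 + d)) = 12*d/(3 + d))
L(q) = 8 - q
r(-46, -97) + L(u(-7)) = -½*(-97) + (8 - 12*(-7)/(3 - 7)) = 97/2 + (8 - 12*(-7)/(-4)) = 97/2 + (8 - 12*(-7)*(-1)/4) = 97/2 + (8 - 1*21) = 97/2 + (8 - 21) = 97/2 - 13 = 71/2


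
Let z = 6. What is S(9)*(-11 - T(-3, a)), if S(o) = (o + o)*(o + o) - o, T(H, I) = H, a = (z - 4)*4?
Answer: -2520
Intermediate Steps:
a = 8 (a = (6 - 4)*4 = 2*4 = 8)
S(o) = -o + 4*o**2 (S(o) = (2*o)*(2*o) - o = 4*o**2 - o = -o + 4*o**2)
S(9)*(-11 - T(-3, a)) = (9*(-1 + 4*9))*(-11 - 1*(-3)) = (9*(-1 + 36))*(-11 + 3) = (9*35)*(-8) = 315*(-8) = -2520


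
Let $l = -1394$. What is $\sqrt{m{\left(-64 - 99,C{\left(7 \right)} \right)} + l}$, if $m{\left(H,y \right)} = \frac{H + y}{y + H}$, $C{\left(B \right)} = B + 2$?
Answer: $i \sqrt{1393} \approx 37.323 i$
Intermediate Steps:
$C{\left(B \right)} = 2 + B$
$m{\left(H,y \right)} = 1$ ($m{\left(H,y \right)} = \frac{H + y}{H + y} = 1$)
$\sqrt{m{\left(-64 - 99,C{\left(7 \right)} \right)} + l} = \sqrt{1 - 1394} = \sqrt{-1393} = i \sqrt{1393}$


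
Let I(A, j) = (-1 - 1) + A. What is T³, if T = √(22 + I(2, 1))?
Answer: 22*√22 ≈ 103.19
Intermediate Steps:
I(A, j) = -2 + A
T = √22 (T = √(22 + (-2 + 2)) = √(22 + 0) = √22 ≈ 4.6904)
T³ = (√22)³ = 22*√22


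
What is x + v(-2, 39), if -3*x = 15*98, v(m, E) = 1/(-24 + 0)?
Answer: -11761/24 ≈ -490.04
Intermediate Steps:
v(m, E) = -1/24 (v(m, E) = 1/(-24) = -1/24)
x = -490 (x = -5*98 = -⅓*1470 = -490)
x + v(-2, 39) = -490 - 1/24 = -11761/24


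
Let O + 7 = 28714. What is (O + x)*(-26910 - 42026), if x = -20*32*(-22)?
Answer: -2949564632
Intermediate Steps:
O = 28707 (O = -7 + 28714 = 28707)
x = 14080 (x = -640*(-22) = 14080)
(O + x)*(-26910 - 42026) = (28707 + 14080)*(-26910 - 42026) = 42787*(-68936) = -2949564632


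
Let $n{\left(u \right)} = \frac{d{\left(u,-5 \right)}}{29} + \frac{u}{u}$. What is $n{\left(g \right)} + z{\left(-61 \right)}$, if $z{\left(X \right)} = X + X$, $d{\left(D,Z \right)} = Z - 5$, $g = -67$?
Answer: $- \frac{3519}{29} \approx -121.34$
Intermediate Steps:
$d{\left(D,Z \right)} = -5 + Z$ ($d{\left(D,Z \right)} = Z - 5 = -5 + Z$)
$z{\left(X \right)} = 2 X$
$n{\left(u \right)} = \frac{19}{29}$ ($n{\left(u \right)} = \frac{-5 - 5}{29} + \frac{u}{u} = \left(-10\right) \frac{1}{29} + 1 = - \frac{10}{29} + 1 = \frac{19}{29}$)
$n{\left(g \right)} + z{\left(-61 \right)} = \frac{19}{29} + 2 \left(-61\right) = \frac{19}{29} - 122 = - \frac{3519}{29}$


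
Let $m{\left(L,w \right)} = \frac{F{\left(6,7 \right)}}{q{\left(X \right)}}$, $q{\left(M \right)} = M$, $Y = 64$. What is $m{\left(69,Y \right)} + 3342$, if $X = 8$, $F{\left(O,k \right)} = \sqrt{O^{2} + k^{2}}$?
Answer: $3342 + \frac{\sqrt{85}}{8} \approx 3343.2$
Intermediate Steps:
$m{\left(L,w \right)} = \frac{\sqrt{85}}{8}$ ($m{\left(L,w \right)} = \frac{\sqrt{6^{2} + 7^{2}}}{8} = \sqrt{36 + 49} \cdot \frac{1}{8} = \sqrt{85} \cdot \frac{1}{8} = \frac{\sqrt{85}}{8}$)
$m{\left(69,Y \right)} + 3342 = \frac{\sqrt{85}}{8} + 3342 = 3342 + \frac{\sqrt{85}}{8}$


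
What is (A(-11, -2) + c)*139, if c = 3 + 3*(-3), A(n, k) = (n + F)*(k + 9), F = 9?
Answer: -2780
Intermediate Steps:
A(n, k) = (9 + k)*(9 + n) (A(n, k) = (n + 9)*(k + 9) = (9 + n)*(9 + k) = (9 + k)*(9 + n))
c = -6 (c = 3 - 9 = -6)
(A(-11, -2) + c)*139 = ((81 + 9*(-2) + 9*(-11) - 2*(-11)) - 6)*139 = ((81 - 18 - 99 + 22) - 6)*139 = (-14 - 6)*139 = -20*139 = -2780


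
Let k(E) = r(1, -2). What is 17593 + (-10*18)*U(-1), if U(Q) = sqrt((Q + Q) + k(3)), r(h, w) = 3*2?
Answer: 17233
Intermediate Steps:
r(h, w) = 6
k(E) = 6
U(Q) = sqrt(6 + 2*Q) (U(Q) = sqrt((Q + Q) + 6) = sqrt(2*Q + 6) = sqrt(6 + 2*Q))
17593 + (-10*18)*U(-1) = 17593 + (-10*18)*sqrt(6 + 2*(-1)) = 17593 - 180*sqrt(6 - 2) = 17593 - 180*sqrt(4) = 17593 - 180*2 = 17593 - 360 = 17233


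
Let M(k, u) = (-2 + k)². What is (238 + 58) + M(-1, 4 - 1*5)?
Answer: 305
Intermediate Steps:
(238 + 58) + M(-1, 4 - 1*5) = (238 + 58) + (-2 - 1)² = 296 + (-3)² = 296 + 9 = 305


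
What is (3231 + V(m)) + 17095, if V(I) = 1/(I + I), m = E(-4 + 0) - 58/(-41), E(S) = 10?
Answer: 19025177/936 ≈ 20326.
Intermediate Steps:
m = 468/41 (m = 10 - 58/(-41) = 10 - 58*(-1/41) = 10 + 58/41 = 468/41 ≈ 11.415)
V(I) = 1/(2*I)
(3231 + V(m)) + 17095 = (3231 + 1/(2*(468/41))) + 17095 = (3231 + (½)*(41/468)) + 17095 = (3231 + 41/936) + 17095 = 3024257/936 + 17095 = 19025177/936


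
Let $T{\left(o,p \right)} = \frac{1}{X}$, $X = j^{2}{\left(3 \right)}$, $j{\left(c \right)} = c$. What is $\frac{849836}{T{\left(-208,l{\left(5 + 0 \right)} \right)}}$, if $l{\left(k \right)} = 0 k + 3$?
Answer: $7648524$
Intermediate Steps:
$l{\left(k \right)} = 3$ ($l{\left(k \right)} = 0 + 3 = 3$)
$X = 9$ ($X = 3^{2} = 9$)
$T{\left(o,p \right)} = \frac{1}{9}$
$\frac{849836}{T{\left(-208,l{\left(5 + 0 \right)} \right)}} = 849836 \frac{1}{\frac{1}{9}} = 849836 \cdot 9 = 7648524$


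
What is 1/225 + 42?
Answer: 9451/225 ≈ 42.004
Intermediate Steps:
1/225 + 42 = 9451/225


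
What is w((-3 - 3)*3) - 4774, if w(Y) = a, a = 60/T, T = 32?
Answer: -38177/8 ≈ -4772.1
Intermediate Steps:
a = 15/8 (a = 60/32 = 60*(1/32) = 15/8 ≈ 1.8750)
w(Y) = 15/8
w((-3 - 3)*3) - 4774 = 15/8 - 4774 = -38177/8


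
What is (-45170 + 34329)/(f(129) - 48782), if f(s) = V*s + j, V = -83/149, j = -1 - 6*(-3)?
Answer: 1615309/7276692 ≈ 0.22198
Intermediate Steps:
j = 17 (j = -1 + 18 = 17)
V = -83/149 (V = -83*1/149 = -83/149 ≈ -0.55705)
f(s) = 17 - 83*s/149 (f(s) = -83*s/149 + 17 = 17 - 83*s/149)
(-45170 + 34329)/(f(129) - 48782) = (-45170 + 34329)/((17 - 83/149*129) - 48782) = -10841/((17 - 10707/149) - 48782) = -10841/(-8174/149 - 48782) = -10841/(-7276692/149) = -10841*(-149/7276692) = 1615309/7276692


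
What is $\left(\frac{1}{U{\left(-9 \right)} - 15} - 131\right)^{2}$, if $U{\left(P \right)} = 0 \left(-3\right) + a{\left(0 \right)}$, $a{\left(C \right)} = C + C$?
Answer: $\frac{3865156}{225} \approx 17178.0$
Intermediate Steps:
$a{\left(C \right)} = 2 C$
$U{\left(P \right)} = 0$ ($U{\left(P \right)} = 0 \left(-3\right) + 2 \cdot 0 = 0 + 0 = 0$)
$\left(\frac{1}{U{\left(-9 \right)} - 15} - 131\right)^{2} = \left(\frac{1}{0 - 15} - 131\right)^{2} = \left(\frac{1}{-15} - 131\right)^{2} = \left(- \frac{1}{15} - 131\right)^{2} = \left(- \frac{1966}{15}\right)^{2} = \frac{3865156}{225}$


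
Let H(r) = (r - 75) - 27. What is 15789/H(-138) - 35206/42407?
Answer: -226004521/3392560 ≈ -66.618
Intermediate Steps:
H(r) = -102 + r (H(r) = (-75 + r) - 27 = -102 + r)
15789/H(-138) - 35206/42407 = 15789/(-102 - 138) - 35206/42407 = 15789/(-240) - 35206*1/42407 = 15789*(-1/240) - 35206/42407 = -5263/80 - 35206/42407 = -226004521/3392560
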